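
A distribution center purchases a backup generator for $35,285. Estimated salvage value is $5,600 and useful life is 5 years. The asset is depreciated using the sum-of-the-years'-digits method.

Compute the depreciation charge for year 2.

$7,916

Depreciable base = $35,285 − $5,600 = $29,685.
Sum of the years' digits = 5+4+3+2+1 = 15.
Year 1: $29,685 × 5/15 = $9,895. Book value $25,390.
Year 2: $29,685 × 4/15 = $7,916. Book value $17,474.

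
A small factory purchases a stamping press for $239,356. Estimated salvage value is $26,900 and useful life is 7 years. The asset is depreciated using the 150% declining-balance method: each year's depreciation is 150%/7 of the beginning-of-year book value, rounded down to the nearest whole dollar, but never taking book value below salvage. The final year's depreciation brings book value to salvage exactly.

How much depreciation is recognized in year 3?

Depreciable base = $239,356 − $26,900 = $212,456.
Year 1: ⌊$239,356 × 150%/7⌋ = $51,290. Book value $188,066.
Year 2: ⌊$188,066 × 150%/7⌋ = $40,299. Book value $147,767.
Year 3: ⌊$147,767 × 150%/7⌋ = $31,664. Book value $116,103.

$31,664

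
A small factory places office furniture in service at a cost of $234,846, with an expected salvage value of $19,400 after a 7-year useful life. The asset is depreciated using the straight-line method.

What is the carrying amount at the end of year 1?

$204,068

Depreciable base = $234,846 − $19,400 = $215,446.
Annual expense = $215,446 / 7 = $30,778.
End of year 1: book value $204,068.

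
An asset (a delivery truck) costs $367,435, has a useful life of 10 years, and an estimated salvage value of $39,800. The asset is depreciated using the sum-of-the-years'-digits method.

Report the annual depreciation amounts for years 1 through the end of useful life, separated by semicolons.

Depreciable base = $367,435 − $39,800 = $327,635.
Sum of the years' digits = 10+9+8+7+6+5+4+3+2+1 = 55.
Year 1: $327,635 × 10/55 = $59,570. Book value $307,865.
Year 2: $327,635 × 9/55 = $53,613. Book value $254,252.
Year 3: $327,635 × 8/55 = $47,656. Book value $206,596.
Year 4: $327,635 × 7/55 = $41,699. Book value $164,897.
Year 5: $327,635 × 6/55 = $35,742. Book value $129,155.
Year 6: $327,635 × 5/55 = $29,785. Book value $99,370.
Year 7: $327,635 × 4/55 = $23,828. Book value $75,542.
Year 8: $327,635 × 3/55 = $17,871. Book value $57,671.
Year 9: $327,635 × 2/55 = $11,914. Book value $45,757.
Year 10: $327,635 × 1/55 = $5,957. Book value $39,800.

$59,570; $53,613; $47,656; $41,699; $35,742; $29,785; $23,828; $17,871; $11,914; $5,957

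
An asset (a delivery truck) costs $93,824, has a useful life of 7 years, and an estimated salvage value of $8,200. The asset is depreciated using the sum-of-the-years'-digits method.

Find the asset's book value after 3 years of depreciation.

$38,780

Depreciable base = $93,824 − $8,200 = $85,624.
Sum of the years' digits = 7+6+5+4+3+2+1 = 28.
Year 1: $85,624 × 7/28 = $21,406. Book value $72,418.
Year 2: $85,624 × 6/28 = $18,348. Book value $54,070.
Year 3: $85,624 × 5/28 = $15,290. Book value $38,780.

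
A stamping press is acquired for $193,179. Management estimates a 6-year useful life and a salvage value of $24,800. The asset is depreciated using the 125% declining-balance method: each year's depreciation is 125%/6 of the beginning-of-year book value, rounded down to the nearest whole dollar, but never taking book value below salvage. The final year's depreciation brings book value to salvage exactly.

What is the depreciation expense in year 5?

$15,808

Depreciable base = $193,179 − $24,800 = $168,379.
Year 1: ⌊$193,179 × 125%/6⌋ = $40,245. Book value $152,934.
Year 2: ⌊$152,934 × 125%/6⌋ = $31,861. Book value $121,073.
Year 3: ⌊$121,073 × 125%/6⌋ = $25,223. Book value $95,850.
Year 4: ⌊$95,850 × 125%/6⌋ = $19,968. Book value $75,882.
Year 5: ⌊$75,882 × 125%/6⌋ = $15,808. Book value $60,074.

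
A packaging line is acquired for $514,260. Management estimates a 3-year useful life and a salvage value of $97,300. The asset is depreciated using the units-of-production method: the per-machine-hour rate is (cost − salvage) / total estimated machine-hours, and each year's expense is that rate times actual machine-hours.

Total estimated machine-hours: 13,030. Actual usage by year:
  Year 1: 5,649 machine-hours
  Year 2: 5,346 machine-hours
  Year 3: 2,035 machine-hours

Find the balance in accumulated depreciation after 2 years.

Depreciable base = $514,260 − $97,300 = $416,960.
Rate = $416,960 / 13,030 machine-hours = $32 per machine-hour.
Year 1: 5,649 × $32 = $180,768. Book value $333,492.
Year 2: 5,346 × $32 = $171,072. Book value $162,420.
Accumulated through year 2 = $514,260 − $162,420 = $351,840.

$351,840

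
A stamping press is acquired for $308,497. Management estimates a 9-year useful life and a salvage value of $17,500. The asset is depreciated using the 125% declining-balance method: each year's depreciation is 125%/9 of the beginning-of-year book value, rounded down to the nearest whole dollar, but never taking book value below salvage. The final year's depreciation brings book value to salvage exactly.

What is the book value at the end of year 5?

$146,067

Depreciable base = $308,497 − $17,500 = $290,997.
Year 1: ⌊$308,497 × 125%/9⌋ = $42,846. Book value $265,651.
Year 2: ⌊$265,651 × 125%/9⌋ = $36,895. Book value $228,756.
Year 3: ⌊$228,756 × 125%/9⌋ = $31,771. Book value $196,985.
Year 4: ⌊$196,985 × 125%/9⌋ = $27,359. Book value $169,626.
Year 5: ⌊$169,626 × 125%/9⌋ = $23,559. Book value $146,067.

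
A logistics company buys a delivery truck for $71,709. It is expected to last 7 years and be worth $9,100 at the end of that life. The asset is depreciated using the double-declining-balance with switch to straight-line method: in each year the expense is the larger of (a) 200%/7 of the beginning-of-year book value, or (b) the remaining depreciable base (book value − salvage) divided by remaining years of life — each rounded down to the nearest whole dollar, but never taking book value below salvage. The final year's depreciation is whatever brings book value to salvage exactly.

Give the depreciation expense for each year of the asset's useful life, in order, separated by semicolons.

Depreciable base = $71,709 − $9,100 = $62,609.
Year 1: DB = ⌊$71,709 × 200%/7⌋ = $20,488; SL = ⌊$62,609/7⌋ = $8,944 → take DB $20,488. Book value $51,221.
Year 2: DB = ⌊$51,221 × 200%/7⌋ = $14,634; SL = ⌊$42,121/6⌋ = $7,020 → take DB $14,634. Book value $36,587.
Year 3: DB = ⌊$36,587 × 200%/7⌋ = $10,453; SL = ⌊$27,487/5⌋ = $5,497 → take DB $10,453. Book value $26,134.
Year 4: DB = ⌊$26,134 × 200%/7⌋ = $7,466; SL = ⌊$17,034/4⌋ = $4,258 → take DB $7,466. Book value $18,668.
Year 5: DB = ⌊$18,668 × 200%/7⌋ = $5,333; SL = ⌊$9,568/3⌋ = $3,189 → take DB $5,333. Book value $13,335.
Year 6: DB = ⌊$13,335 × 200%/7⌋ = $3,810; SL = ⌊$4,235/2⌋ = $2,117 → take DB $3,810. Book value $9,525.
Year 7 (final): $9,525 − $9,100 = $425. Book value $9,100.

$20,488; $14,634; $10,453; $7,466; $5,333; $3,810; $425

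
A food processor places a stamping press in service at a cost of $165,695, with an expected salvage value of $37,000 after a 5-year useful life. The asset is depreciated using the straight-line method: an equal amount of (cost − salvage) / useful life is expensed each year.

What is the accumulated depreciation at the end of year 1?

Depreciable base = $165,695 − $37,000 = $128,695.
Annual expense = $128,695 / 5 = $25,739.
End of year 1: book value $139,956.
Accumulated through year 1 = $165,695 − $139,956 = $25,739.

$25,739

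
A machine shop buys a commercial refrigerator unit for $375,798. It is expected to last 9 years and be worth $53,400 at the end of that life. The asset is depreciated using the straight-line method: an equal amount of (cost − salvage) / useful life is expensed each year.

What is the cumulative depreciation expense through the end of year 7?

Depreciable base = $375,798 − $53,400 = $322,398.
Annual expense = $322,398 / 9 = $35,822.
End of year 1: book value $339,976.
End of year 2: book value $304,154.
End of year 3: book value $268,332.
End of year 4: book value $232,510.
End of year 5: book value $196,688.
End of year 6: book value $160,866.
End of year 7: book value $125,044.
Accumulated through year 7 = $375,798 − $125,044 = $250,754.

$250,754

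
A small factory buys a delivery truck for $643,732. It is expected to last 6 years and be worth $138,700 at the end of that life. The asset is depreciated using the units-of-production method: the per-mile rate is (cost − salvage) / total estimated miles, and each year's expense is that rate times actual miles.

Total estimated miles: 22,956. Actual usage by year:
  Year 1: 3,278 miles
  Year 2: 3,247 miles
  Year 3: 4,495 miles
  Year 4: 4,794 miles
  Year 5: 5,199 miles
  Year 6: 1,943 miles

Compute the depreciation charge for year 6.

Depreciable base = $643,732 − $138,700 = $505,032.
Rate = $505,032 / 22,956 miles = $22 per mile.
Year 1: 3,278 × $22 = $72,116. Book value $571,616.
Year 2: 3,247 × $22 = $71,434. Book value $500,182.
Year 3: 4,495 × $22 = $98,890. Book value $401,292.
Year 4: 4,794 × $22 = $105,468. Book value $295,824.
Year 5: 5,199 × $22 = $114,378. Book value $181,446.
Year 6: 1,943 × $22 = $42,746. Book value $138,700.

$42,746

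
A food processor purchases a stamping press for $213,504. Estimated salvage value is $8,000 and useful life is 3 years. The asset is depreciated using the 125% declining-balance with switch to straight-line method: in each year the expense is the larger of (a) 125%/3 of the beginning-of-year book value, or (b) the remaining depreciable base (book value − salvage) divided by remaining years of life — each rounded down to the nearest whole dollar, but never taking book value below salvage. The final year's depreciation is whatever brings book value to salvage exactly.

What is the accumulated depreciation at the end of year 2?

$147,232

Depreciable base = $213,504 − $8,000 = $205,504.
Year 1: DB = ⌊$213,504 × 125%/3⌋ = $88,960; SL = ⌊$205,504/3⌋ = $68,501 → take DB $88,960. Book value $124,544.
Year 2: DB = ⌊$124,544 × 125%/3⌋ = $51,893; SL = ⌊$116,544/2⌋ = $58,272 → take SL $58,272. Book value $66,272.
Accumulated through year 2 = $213,504 − $66,272 = $147,232.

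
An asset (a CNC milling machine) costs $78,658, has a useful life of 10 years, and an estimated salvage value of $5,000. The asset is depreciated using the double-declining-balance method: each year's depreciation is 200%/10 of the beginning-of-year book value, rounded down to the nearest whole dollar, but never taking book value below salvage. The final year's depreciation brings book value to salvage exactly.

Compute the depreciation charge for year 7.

$4,124

Depreciable base = $78,658 − $5,000 = $73,658.
Year 1: ⌊$78,658 × 200%/10⌋ = $15,731. Book value $62,927.
Year 2: ⌊$62,927 × 200%/10⌋ = $12,585. Book value $50,342.
Year 3: ⌊$50,342 × 200%/10⌋ = $10,068. Book value $40,274.
Year 4: ⌊$40,274 × 200%/10⌋ = $8,054. Book value $32,220.
Year 5: ⌊$32,220 × 200%/10⌋ = $6,444. Book value $25,776.
Year 6: ⌊$25,776 × 200%/10⌋ = $5,155. Book value $20,621.
Year 7: ⌊$20,621 × 200%/10⌋ = $4,124. Book value $16,497.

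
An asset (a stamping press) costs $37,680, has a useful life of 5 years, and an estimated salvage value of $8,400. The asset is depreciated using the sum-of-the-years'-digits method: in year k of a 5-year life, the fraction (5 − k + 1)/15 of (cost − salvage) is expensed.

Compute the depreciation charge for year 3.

$5,856

Depreciable base = $37,680 − $8,400 = $29,280.
Sum of the years' digits = 5+4+3+2+1 = 15.
Year 1: $29,280 × 5/15 = $9,760. Book value $27,920.
Year 2: $29,280 × 4/15 = $7,808. Book value $20,112.
Year 3: $29,280 × 3/15 = $5,856. Book value $14,256.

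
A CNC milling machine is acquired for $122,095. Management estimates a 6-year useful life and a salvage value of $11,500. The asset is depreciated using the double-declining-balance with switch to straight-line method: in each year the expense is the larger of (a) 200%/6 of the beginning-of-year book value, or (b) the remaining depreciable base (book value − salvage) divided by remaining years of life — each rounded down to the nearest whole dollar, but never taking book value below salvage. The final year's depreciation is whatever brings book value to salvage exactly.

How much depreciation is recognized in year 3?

Depreciable base = $122,095 − $11,500 = $110,595.
Year 1: DB = ⌊$122,095 × 200%/6⌋ = $40,698; SL = ⌊$110,595/6⌋ = $18,432 → take DB $40,698. Book value $81,397.
Year 2: DB = ⌊$81,397 × 200%/6⌋ = $27,132; SL = ⌊$69,897/5⌋ = $13,979 → take DB $27,132. Book value $54,265.
Year 3: DB = ⌊$54,265 × 200%/6⌋ = $18,088; SL = ⌊$42,765/4⌋ = $10,691 → take DB $18,088. Book value $36,177.

$18,088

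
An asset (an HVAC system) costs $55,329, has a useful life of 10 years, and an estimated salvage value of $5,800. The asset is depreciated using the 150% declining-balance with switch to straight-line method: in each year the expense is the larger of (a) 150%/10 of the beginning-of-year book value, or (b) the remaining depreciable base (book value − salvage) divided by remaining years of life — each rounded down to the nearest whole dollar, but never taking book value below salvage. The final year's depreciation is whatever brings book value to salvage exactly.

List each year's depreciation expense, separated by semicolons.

Depreciable base = $55,329 − $5,800 = $49,529.
Year 1: DB = ⌊$55,329 × 150%/10⌋ = $8,299; SL = ⌊$49,529/10⌋ = $4,952 → take DB $8,299. Book value $47,030.
Year 2: DB = ⌊$47,030 × 150%/10⌋ = $7,054; SL = ⌊$41,230/9⌋ = $4,581 → take DB $7,054. Book value $39,976.
Year 3: DB = ⌊$39,976 × 150%/10⌋ = $5,996; SL = ⌊$34,176/8⌋ = $4,272 → take DB $5,996. Book value $33,980.
Year 4: DB = ⌊$33,980 × 150%/10⌋ = $5,097; SL = ⌊$28,180/7⌋ = $4,025 → take DB $5,097. Book value $28,883.
Year 5: DB = ⌊$28,883 × 150%/10⌋ = $4,332; SL = ⌊$23,083/6⌋ = $3,847 → take DB $4,332. Book value $24,551.
Year 6: DB = ⌊$24,551 × 150%/10⌋ = $3,682; SL = ⌊$18,751/5⌋ = $3,750 → take SL $3,750. Book value $20,801.
Year 7: DB = ⌊$20,801 × 150%/10⌋ = $3,120; SL = ⌊$15,001/4⌋ = $3,750 → take SL $3,750. Book value $17,051.
Year 8: DB = ⌊$17,051 × 150%/10⌋ = $2,557; SL = ⌊$11,251/3⌋ = $3,750 → take SL $3,750. Book value $13,301.
Year 9: DB = ⌊$13,301 × 150%/10⌋ = $1,995; SL = ⌊$7,501/2⌋ = $3,750 → take SL $3,750. Book value $9,551.
Year 10 (final): $9,551 − $5,800 = $3,751. Book value $5,800.

$8,299; $7,054; $5,996; $5,097; $4,332; $3,750; $3,750; $3,750; $3,750; $3,751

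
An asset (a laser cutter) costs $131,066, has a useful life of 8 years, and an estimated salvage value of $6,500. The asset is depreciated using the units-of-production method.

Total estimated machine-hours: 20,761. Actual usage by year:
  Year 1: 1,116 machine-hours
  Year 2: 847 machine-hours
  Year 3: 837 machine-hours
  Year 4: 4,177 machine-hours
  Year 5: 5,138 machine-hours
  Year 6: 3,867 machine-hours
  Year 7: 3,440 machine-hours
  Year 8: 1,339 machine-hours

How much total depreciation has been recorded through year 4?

$41,862

Depreciable base = $131,066 − $6,500 = $124,566.
Rate = $124,566 / 20,761 machine-hours = $6 per machine-hour.
Year 1: 1,116 × $6 = $6,696. Book value $124,370.
Year 2: 847 × $6 = $5,082. Book value $119,288.
Year 3: 837 × $6 = $5,022. Book value $114,266.
Year 4: 4,177 × $6 = $25,062. Book value $89,204.
Accumulated through year 4 = $131,066 − $89,204 = $41,862.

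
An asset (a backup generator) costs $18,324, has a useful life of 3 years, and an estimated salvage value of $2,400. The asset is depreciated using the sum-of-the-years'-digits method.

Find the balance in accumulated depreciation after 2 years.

Depreciable base = $18,324 − $2,400 = $15,924.
Sum of the years' digits = 3+2+1 = 6.
Year 1: $15,924 × 3/6 = $7,962. Book value $10,362.
Year 2: $15,924 × 2/6 = $5,308. Book value $5,054.
Accumulated through year 2 = $18,324 − $5,054 = $13,270.

$13,270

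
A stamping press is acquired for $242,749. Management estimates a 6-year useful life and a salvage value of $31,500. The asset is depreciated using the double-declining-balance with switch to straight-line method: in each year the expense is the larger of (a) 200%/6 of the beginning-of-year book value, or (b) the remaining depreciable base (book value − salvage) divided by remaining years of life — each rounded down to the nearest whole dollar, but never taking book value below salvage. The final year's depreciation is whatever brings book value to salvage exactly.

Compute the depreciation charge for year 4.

$23,975

Depreciable base = $242,749 − $31,500 = $211,249.
Year 1: DB = ⌊$242,749 × 200%/6⌋ = $80,916; SL = ⌊$211,249/6⌋ = $35,208 → take DB $80,916. Book value $161,833.
Year 2: DB = ⌊$161,833 × 200%/6⌋ = $53,944; SL = ⌊$130,333/5⌋ = $26,066 → take DB $53,944. Book value $107,889.
Year 3: DB = ⌊$107,889 × 200%/6⌋ = $35,963; SL = ⌊$76,389/4⌋ = $19,097 → take DB $35,963. Book value $71,926.
Year 4: DB = ⌊$71,926 × 200%/6⌋ = $23,975; SL = ⌊$40,426/3⌋ = $13,475 → take DB $23,975. Book value $47,951.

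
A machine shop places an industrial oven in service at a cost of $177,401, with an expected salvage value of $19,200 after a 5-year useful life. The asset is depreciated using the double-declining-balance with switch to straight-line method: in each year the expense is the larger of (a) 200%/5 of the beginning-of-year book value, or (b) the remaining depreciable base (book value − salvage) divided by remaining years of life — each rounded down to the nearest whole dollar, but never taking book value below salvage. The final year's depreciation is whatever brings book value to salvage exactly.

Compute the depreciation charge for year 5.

Depreciable base = $177,401 − $19,200 = $158,201.
Year 1: DB = ⌊$177,401 × 200%/5⌋ = $70,960; SL = ⌊$158,201/5⌋ = $31,640 → take DB $70,960. Book value $106,441.
Year 2: DB = ⌊$106,441 × 200%/5⌋ = $42,576; SL = ⌊$87,241/4⌋ = $21,810 → take DB $42,576. Book value $63,865.
Year 3: DB = ⌊$63,865 × 200%/5⌋ = $25,546; SL = ⌊$44,665/3⌋ = $14,888 → take DB $25,546. Book value $38,319.
Year 4: DB = ⌊$38,319 × 200%/5⌋ = $15,327; SL = ⌊$19,119/2⌋ = $9,559 → take DB $15,327. Book value $22,992.
Year 5 (final): $22,992 − $19,200 = $3,792. Book value $19,200.

$3,792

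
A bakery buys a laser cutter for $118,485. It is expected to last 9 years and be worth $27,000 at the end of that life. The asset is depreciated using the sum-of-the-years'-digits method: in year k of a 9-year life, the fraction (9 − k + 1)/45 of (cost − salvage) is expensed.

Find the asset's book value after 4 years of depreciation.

$57,495

Depreciable base = $118,485 − $27,000 = $91,485.
Sum of the years' digits = 9+8+7+6+5+4+3+2+1 = 45.
Year 1: $91,485 × 9/45 = $18,297. Book value $100,188.
Year 2: $91,485 × 8/45 = $16,264. Book value $83,924.
Year 3: $91,485 × 7/45 = $14,231. Book value $69,693.
Year 4: $91,485 × 6/45 = $12,198. Book value $57,495.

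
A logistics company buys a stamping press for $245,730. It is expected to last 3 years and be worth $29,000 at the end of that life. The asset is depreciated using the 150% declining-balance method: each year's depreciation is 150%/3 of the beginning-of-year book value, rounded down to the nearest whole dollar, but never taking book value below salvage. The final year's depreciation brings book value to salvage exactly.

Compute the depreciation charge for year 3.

$32,433

Depreciable base = $245,730 − $29,000 = $216,730.
Year 1: ⌊$245,730 × 150%/3⌋ = $122,865. Book value $122,865.
Year 2: ⌊$122,865 × 150%/3⌋ = $61,432. Book value $61,433.
Year 3 (final): $61,433 − $29,000 = $32,433. Book value $29,000.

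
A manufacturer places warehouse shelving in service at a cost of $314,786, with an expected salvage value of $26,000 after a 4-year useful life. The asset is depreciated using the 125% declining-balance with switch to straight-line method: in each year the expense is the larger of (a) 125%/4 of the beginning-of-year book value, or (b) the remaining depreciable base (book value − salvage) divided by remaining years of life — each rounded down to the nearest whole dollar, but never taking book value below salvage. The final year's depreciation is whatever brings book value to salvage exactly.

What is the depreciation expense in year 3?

$61,393

Depreciable base = $314,786 − $26,000 = $288,786.
Year 1: DB = ⌊$314,786 × 125%/4⌋ = $98,370; SL = ⌊$288,786/4⌋ = $72,196 → take DB $98,370. Book value $216,416.
Year 2: DB = ⌊$216,416 × 125%/4⌋ = $67,630; SL = ⌊$190,416/3⌋ = $63,472 → take DB $67,630. Book value $148,786.
Year 3: DB = ⌊$148,786 × 125%/4⌋ = $46,495; SL = ⌊$122,786/2⌋ = $61,393 → take SL $61,393. Book value $87,393.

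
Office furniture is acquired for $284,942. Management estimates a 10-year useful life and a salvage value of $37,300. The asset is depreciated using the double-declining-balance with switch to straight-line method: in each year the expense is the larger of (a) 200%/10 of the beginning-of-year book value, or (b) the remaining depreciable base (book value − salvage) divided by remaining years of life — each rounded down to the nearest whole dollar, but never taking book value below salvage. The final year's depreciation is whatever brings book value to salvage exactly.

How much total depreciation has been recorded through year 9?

Depreciable base = $284,942 − $37,300 = $247,642.
Year 1: DB = ⌊$284,942 × 200%/10⌋ = $56,988; SL = ⌊$247,642/10⌋ = $24,764 → take DB $56,988. Book value $227,954.
Year 2: DB = ⌊$227,954 × 200%/10⌋ = $45,590; SL = ⌊$190,654/9⌋ = $21,183 → take DB $45,590. Book value $182,364.
Year 3: DB = ⌊$182,364 × 200%/10⌋ = $36,472; SL = ⌊$145,064/8⌋ = $18,133 → take DB $36,472. Book value $145,892.
Year 4: DB = ⌊$145,892 × 200%/10⌋ = $29,178; SL = ⌊$108,592/7⌋ = $15,513 → take DB $29,178. Book value $116,714.
Year 5: DB = ⌊$116,714 × 200%/10⌋ = $23,342; SL = ⌊$79,414/6⌋ = $13,235 → take DB $23,342. Book value $93,372.
Year 6: DB = ⌊$93,372 × 200%/10⌋ = $18,674; SL = ⌊$56,072/5⌋ = $11,214 → take DB $18,674. Book value $74,698.
Year 7: DB = ⌊$74,698 × 200%/10⌋ = $14,939; SL = ⌊$37,398/4⌋ = $9,349 → take DB $14,939. Book value $59,759.
Year 8: DB = ⌊$59,759 × 200%/10⌋ = $11,951; SL = ⌊$22,459/3⌋ = $7,486 → take DB $11,951. Book value $47,808.
Year 9: DB = ⌊$47,808 × 200%/10⌋ = $9,561; SL = ⌊$10,508/2⌋ = $5,254 → take DB $9,561. Book value $38,247.
Accumulated through year 9 = $284,942 − $38,247 = $246,695.

$246,695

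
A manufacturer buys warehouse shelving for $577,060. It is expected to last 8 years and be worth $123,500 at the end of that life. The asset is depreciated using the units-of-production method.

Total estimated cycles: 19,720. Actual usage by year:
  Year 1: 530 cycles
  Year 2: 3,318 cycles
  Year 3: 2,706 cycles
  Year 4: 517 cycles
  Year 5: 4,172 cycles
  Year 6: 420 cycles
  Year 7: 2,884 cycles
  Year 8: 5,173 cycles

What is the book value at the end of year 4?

$414,427

Depreciable base = $577,060 − $123,500 = $453,560.
Rate = $453,560 / 19,720 cycles = $23 per cycle.
Year 1: 530 × $23 = $12,190. Book value $564,870.
Year 2: 3,318 × $23 = $76,314. Book value $488,556.
Year 3: 2,706 × $23 = $62,238. Book value $426,318.
Year 4: 517 × $23 = $11,891. Book value $414,427.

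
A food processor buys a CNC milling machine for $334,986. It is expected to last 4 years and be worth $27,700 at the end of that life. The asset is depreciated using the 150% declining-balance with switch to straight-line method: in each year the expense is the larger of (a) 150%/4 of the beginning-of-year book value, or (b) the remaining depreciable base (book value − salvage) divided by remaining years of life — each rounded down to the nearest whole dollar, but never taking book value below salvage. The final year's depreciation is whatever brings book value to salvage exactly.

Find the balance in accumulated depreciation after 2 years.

$204,131

Depreciable base = $334,986 − $27,700 = $307,286.
Year 1: DB = ⌊$334,986 × 150%/4⌋ = $125,619; SL = ⌊$307,286/4⌋ = $76,821 → take DB $125,619. Book value $209,367.
Year 2: DB = ⌊$209,367 × 150%/4⌋ = $78,512; SL = ⌊$181,667/3⌋ = $60,555 → take DB $78,512. Book value $130,855.
Accumulated through year 2 = $334,986 − $130,855 = $204,131.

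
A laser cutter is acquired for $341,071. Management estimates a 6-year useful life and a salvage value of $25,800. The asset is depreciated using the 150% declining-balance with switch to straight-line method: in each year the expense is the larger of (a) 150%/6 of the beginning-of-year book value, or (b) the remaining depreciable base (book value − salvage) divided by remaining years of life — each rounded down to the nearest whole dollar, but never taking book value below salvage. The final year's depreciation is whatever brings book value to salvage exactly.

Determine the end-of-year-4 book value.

$104,527

Depreciable base = $341,071 − $25,800 = $315,271.
Year 1: DB = ⌊$341,071 × 150%/6⌋ = $85,267; SL = ⌊$315,271/6⌋ = $52,545 → take DB $85,267. Book value $255,804.
Year 2: DB = ⌊$255,804 × 150%/6⌋ = $63,951; SL = ⌊$230,004/5⌋ = $46,000 → take DB $63,951. Book value $191,853.
Year 3: DB = ⌊$191,853 × 150%/6⌋ = $47,963; SL = ⌊$166,053/4⌋ = $41,513 → take DB $47,963. Book value $143,890.
Year 4: DB = ⌊$143,890 × 150%/6⌋ = $35,972; SL = ⌊$118,090/3⌋ = $39,363 → take SL $39,363. Book value $104,527.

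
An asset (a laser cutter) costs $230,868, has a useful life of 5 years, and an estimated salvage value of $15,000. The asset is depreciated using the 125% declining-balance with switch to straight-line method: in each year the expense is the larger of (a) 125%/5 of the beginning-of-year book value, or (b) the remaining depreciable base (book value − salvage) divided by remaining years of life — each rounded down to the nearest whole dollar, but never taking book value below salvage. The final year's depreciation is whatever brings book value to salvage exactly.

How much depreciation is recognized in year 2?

Depreciable base = $230,868 − $15,000 = $215,868.
Year 1: DB = ⌊$230,868 × 125%/5⌋ = $57,717; SL = ⌊$215,868/5⌋ = $43,173 → take DB $57,717. Book value $173,151.
Year 2: DB = ⌊$173,151 × 125%/5⌋ = $43,287; SL = ⌊$158,151/4⌋ = $39,537 → take DB $43,287. Book value $129,864.

$43,287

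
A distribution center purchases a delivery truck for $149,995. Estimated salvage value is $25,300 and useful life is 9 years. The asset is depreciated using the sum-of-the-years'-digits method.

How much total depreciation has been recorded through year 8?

Depreciable base = $149,995 − $25,300 = $124,695.
Sum of the years' digits = 9+8+7+6+5+4+3+2+1 = 45.
Year 1: $124,695 × 9/45 = $24,939. Book value $125,056.
Year 2: $124,695 × 8/45 = $22,168. Book value $102,888.
Year 3: $124,695 × 7/45 = $19,397. Book value $83,491.
Year 4: $124,695 × 6/45 = $16,626. Book value $66,865.
Year 5: $124,695 × 5/45 = $13,855. Book value $53,010.
Year 6: $124,695 × 4/45 = $11,084. Book value $41,926.
Year 7: $124,695 × 3/45 = $8,313. Book value $33,613.
Year 8: $124,695 × 2/45 = $5,542. Book value $28,071.
Accumulated through year 8 = $149,995 − $28,071 = $121,924.

$121,924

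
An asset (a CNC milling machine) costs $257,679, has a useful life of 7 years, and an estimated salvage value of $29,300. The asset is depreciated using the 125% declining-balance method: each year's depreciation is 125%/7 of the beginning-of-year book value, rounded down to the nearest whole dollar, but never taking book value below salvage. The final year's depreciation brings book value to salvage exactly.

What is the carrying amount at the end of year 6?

Depreciable base = $257,679 − $29,300 = $228,379.
Year 1: ⌊$257,679 × 125%/7⌋ = $46,014. Book value $211,665.
Year 2: ⌊$211,665 × 125%/7⌋ = $37,797. Book value $173,868.
Year 3: ⌊$173,868 × 125%/7⌋ = $31,047. Book value $142,821.
Year 4: ⌊$142,821 × 125%/7⌋ = $25,503. Book value $117,318.
Year 5: ⌊$117,318 × 125%/7⌋ = $20,949. Book value $96,369.
Year 6: ⌊$96,369 × 125%/7⌋ = $17,208. Book value $79,161.

$79,161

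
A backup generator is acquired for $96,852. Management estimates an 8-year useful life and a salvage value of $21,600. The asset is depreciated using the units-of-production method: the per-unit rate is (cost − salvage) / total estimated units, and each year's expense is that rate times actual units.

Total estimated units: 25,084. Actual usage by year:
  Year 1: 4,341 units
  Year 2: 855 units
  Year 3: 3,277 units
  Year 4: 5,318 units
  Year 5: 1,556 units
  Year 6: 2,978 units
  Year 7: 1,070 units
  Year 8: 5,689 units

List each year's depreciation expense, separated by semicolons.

$13,023; $2,565; $9,831; $15,954; $4,668; $8,934; $3,210; $17,067

Depreciable base = $96,852 − $21,600 = $75,252.
Rate = $75,252 / 25,084 units = $3 per unit.
Year 1: 4,341 × $3 = $13,023. Book value $83,829.
Year 2: 855 × $3 = $2,565. Book value $81,264.
Year 3: 3,277 × $3 = $9,831. Book value $71,433.
Year 4: 5,318 × $3 = $15,954. Book value $55,479.
Year 5: 1,556 × $3 = $4,668. Book value $50,811.
Year 6: 2,978 × $3 = $8,934. Book value $41,877.
Year 7: 1,070 × $3 = $3,210. Book value $38,667.
Year 8: 5,689 × $3 = $17,067. Book value $21,600.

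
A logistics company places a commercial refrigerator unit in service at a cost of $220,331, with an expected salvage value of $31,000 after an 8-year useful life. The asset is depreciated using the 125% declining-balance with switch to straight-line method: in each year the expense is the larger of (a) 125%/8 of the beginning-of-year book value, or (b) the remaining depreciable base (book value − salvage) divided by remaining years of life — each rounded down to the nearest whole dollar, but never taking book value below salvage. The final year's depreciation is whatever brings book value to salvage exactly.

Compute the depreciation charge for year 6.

$20,167

Depreciable base = $220,331 − $31,000 = $189,331.
Year 1: DB = ⌊$220,331 × 125%/8⌋ = $34,426; SL = ⌊$189,331/8⌋ = $23,666 → take DB $34,426. Book value $185,905.
Year 2: DB = ⌊$185,905 × 125%/8⌋ = $29,047; SL = ⌊$154,905/7⌋ = $22,129 → take DB $29,047. Book value $156,858.
Year 3: DB = ⌊$156,858 × 125%/8⌋ = $24,509; SL = ⌊$125,858/6⌋ = $20,976 → take DB $24,509. Book value $132,349.
Year 4: DB = ⌊$132,349 × 125%/8⌋ = $20,679; SL = ⌊$101,349/5⌋ = $20,269 → take DB $20,679. Book value $111,670.
Year 5: DB = ⌊$111,670 × 125%/8⌋ = $17,448; SL = ⌊$80,670/4⌋ = $20,167 → take SL $20,167. Book value $91,503.
Year 6: DB = ⌊$91,503 × 125%/8⌋ = $14,297; SL = ⌊$60,503/3⌋ = $20,167 → take SL $20,167. Book value $71,336.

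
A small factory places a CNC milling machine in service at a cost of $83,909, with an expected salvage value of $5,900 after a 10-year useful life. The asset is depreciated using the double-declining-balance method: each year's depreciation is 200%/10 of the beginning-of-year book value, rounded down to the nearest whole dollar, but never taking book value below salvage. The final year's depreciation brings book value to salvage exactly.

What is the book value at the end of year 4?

$34,371

Depreciable base = $83,909 − $5,900 = $78,009.
Year 1: ⌊$83,909 × 200%/10⌋ = $16,781. Book value $67,128.
Year 2: ⌊$67,128 × 200%/10⌋ = $13,425. Book value $53,703.
Year 3: ⌊$53,703 × 200%/10⌋ = $10,740. Book value $42,963.
Year 4: ⌊$42,963 × 200%/10⌋ = $8,592. Book value $34,371.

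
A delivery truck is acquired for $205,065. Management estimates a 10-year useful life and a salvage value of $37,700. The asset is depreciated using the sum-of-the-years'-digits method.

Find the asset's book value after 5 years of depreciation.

Depreciable base = $205,065 − $37,700 = $167,365.
Sum of the years' digits = 10+9+8+7+6+5+4+3+2+1 = 55.
Year 1: $167,365 × 10/55 = $30,430. Book value $174,635.
Year 2: $167,365 × 9/55 = $27,387. Book value $147,248.
Year 3: $167,365 × 8/55 = $24,344. Book value $122,904.
Year 4: $167,365 × 7/55 = $21,301. Book value $101,603.
Year 5: $167,365 × 6/55 = $18,258. Book value $83,345.

$83,345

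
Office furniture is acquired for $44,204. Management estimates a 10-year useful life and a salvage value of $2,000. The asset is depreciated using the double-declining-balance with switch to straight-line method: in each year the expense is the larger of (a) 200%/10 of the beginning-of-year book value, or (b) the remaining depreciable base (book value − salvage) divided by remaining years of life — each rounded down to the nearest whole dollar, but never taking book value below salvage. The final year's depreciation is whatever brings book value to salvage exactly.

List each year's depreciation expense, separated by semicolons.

$8,840; $7,072; $5,658; $4,526; $3,621; $2,897; $2,397; $2,397; $2,398; $2,398

Depreciable base = $44,204 − $2,000 = $42,204.
Year 1: DB = ⌊$44,204 × 200%/10⌋ = $8,840; SL = ⌊$42,204/10⌋ = $4,220 → take DB $8,840. Book value $35,364.
Year 2: DB = ⌊$35,364 × 200%/10⌋ = $7,072; SL = ⌊$33,364/9⌋ = $3,707 → take DB $7,072. Book value $28,292.
Year 3: DB = ⌊$28,292 × 200%/10⌋ = $5,658; SL = ⌊$26,292/8⌋ = $3,286 → take DB $5,658. Book value $22,634.
Year 4: DB = ⌊$22,634 × 200%/10⌋ = $4,526; SL = ⌊$20,634/7⌋ = $2,947 → take DB $4,526. Book value $18,108.
Year 5: DB = ⌊$18,108 × 200%/10⌋ = $3,621; SL = ⌊$16,108/6⌋ = $2,684 → take DB $3,621. Book value $14,487.
Year 6: DB = ⌊$14,487 × 200%/10⌋ = $2,897; SL = ⌊$12,487/5⌋ = $2,497 → take DB $2,897. Book value $11,590.
Year 7: DB = ⌊$11,590 × 200%/10⌋ = $2,318; SL = ⌊$9,590/4⌋ = $2,397 → take SL $2,397. Book value $9,193.
Year 8: DB = ⌊$9,193 × 200%/10⌋ = $1,838; SL = ⌊$7,193/3⌋ = $2,397 → take SL $2,397. Book value $6,796.
Year 9: DB = ⌊$6,796 × 200%/10⌋ = $1,359; SL = ⌊$4,796/2⌋ = $2,398 → take SL $2,398. Book value $4,398.
Year 10 (final): $4,398 − $2,000 = $2,398. Book value $2,000.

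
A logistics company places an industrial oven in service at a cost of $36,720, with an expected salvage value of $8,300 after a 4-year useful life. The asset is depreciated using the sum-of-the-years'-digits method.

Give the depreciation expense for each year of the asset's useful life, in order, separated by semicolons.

Depreciable base = $36,720 − $8,300 = $28,420.
Sum of the years' digits = 4+3+2+1 = 10.
Year 1: $28,420 × 4/10 = $11,368. Book value $25,352.
Year 2: $28,420 × 3/10 = $8,526. Book value $16,826.
Year 3: $28,420 × 2/10 = $5,684. Book value $11,142.
Year 4: $28,420 × 1/10 = $2,842. Book value $8,300.

$11,368; $8,526; $5,684; $2,842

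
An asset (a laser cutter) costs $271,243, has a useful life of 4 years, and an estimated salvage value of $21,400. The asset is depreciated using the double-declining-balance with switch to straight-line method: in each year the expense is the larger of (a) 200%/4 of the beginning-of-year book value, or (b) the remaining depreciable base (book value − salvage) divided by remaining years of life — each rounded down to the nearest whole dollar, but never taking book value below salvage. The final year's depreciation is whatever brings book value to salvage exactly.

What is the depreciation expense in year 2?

Depreciable base = $271,243 − $21,400 = $249,843.
Year 1: DB = ⌊$271,243 × 200%/4⌋ = $135,621; SL = ⌊$249,843/4⌋ = $62,460 → take DB $135,621. Book value $135,622.
Year 2: DB = ⌊$135,622 × 200%/4⌋ = $67,811; SL = ⌊$114,222/3⌋ = $38,074 → take DB $67,811. Book value $67,811.

$67,811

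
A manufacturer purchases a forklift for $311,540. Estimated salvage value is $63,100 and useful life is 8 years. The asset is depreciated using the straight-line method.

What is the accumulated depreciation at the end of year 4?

Depreciable base = $311,540 − $63,100 = $248,440.
Annual expense = $248,440 / 8 = $31,055.
End of year 1: book value $280,485.
End of year 2: book value $249,430.
End of year 3: book value $218,375.
End of year 4: book value $187,320.
Accumulated through year 4 = $311,540 − $187,320 = $124,220.

$124,220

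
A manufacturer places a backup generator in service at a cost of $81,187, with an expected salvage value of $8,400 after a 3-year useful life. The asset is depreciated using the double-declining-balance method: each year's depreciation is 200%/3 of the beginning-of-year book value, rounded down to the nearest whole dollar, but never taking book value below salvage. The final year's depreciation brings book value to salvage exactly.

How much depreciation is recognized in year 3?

$621

Depreciable base = $81,187 − $8,400 = $72,787.
Year 1: ⌊$81,187 × 200%/3⌋ = $54,124. Book value $27,063.
Year 2: ⌊$27,063 × 200%/3⌋ = $18,042. Book value $9,021.
Year 3 (final): $9,021 − $8,400 = $621. Book value $8,400.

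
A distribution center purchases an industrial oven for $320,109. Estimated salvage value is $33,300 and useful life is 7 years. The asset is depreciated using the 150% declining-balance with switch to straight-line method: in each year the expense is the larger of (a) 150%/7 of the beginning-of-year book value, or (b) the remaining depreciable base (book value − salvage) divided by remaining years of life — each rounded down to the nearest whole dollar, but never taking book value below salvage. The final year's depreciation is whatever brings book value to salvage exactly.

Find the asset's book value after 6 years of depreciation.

$62,867

Depreciable base = $320,109 − $33,300 = $286,809.
Year 1: DB = ⌊$320,109 × 150%/7⌋ = $68,594; SL = ⌊$286,809/7⌋ = $40,972 → take DB $68,594. Book value $251,515.
Year 2: DB = ⌊$251,515 × 150%/7⌋ = $53,896; SL = ⌊$218,215/6⌋ = $36,369 → take DB $53,896. Book value $197,619.
Year 3: DB = ⌊$197,619 × 150%/7⌋ = $42,346; SL = ⌊$164,319/5⌋ = $32,863 → take DB $42,346. Book value $155,273.
Year 4: DB = ⌊$155,273 × 150%/7⌋ = $33,272; SL = ⌊$121,973/4⌋ = $30,493 → take DB $33,272. Book value $122,001.
Year 5: DB = ⌊$122,001 × 150%/7⌋ = $26,143; SL = ⌊$88,701/3⌋ = $29,567 → take SL $29,567. Book value $92,434.
Year 6: DB = ⌊$92,434 × 150%/7⌋ = $19,807; SL = ⌊$59,134/2⌋ = $29,567 → take SL $29,567. Book value $62,867.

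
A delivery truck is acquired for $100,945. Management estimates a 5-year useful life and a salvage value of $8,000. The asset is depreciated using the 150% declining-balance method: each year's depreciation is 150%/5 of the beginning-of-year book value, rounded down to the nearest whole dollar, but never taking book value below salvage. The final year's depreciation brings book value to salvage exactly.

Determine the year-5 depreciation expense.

$16,238

Depreciable base = $100,945 − $8,000 = $92,945.
Year 1: ⌊$100,945 × 150%/5⌋ = $30,283. Book value $70,662.
Year 2: ⌊$70,662 × 150%/5⌋ = $21,198. Book value $49,464.
Year 3: ⌊$49,464 × 150%/5⌋ = $14,839. Book value $34,625.
Year 4: ⌊$34,625 × 150%/5⌋ = $10,387. Book value $24,238.
Year 5 (final): $24,238 − $8,000 = $16,238. Book value $8,000.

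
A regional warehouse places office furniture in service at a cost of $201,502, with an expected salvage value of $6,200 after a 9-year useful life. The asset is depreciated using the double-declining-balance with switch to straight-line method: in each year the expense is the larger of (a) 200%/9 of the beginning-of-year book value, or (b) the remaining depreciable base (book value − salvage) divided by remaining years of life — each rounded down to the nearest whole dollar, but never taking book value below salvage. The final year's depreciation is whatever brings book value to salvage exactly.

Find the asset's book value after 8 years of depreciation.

Depreciable base = $201,502 − $6,200 = $195,302.
Year 1: DB = ⌊$201,502 × 200%/9⌋ = $44,778; SL = ⌊$195,302/9⌋ = $21,700 → take DB $44,778. Book value $156,724.
Year 2: DB = ⌊$156,724 × 200%/9⌋ = $34,827; SL = ⌊$150,524/8⌋ = $18,815 → take DB $34,827. Book value $121,897.
Year 3: DB = ⌊$121,897 × 200%/9⌋ = $27,088; SL = ⌊$115,697/7⌋ = $16,528 → take DB $27,088. Book value $94,809.
Year 4: DB = ⌊$94,809 × 200%/9⌋ = $21,068; SL = ⌊$88,609/6⌋ = $14,768 → take DB $21,068. Book value $73,741.
Year 5: DB = ⌊$73,741 × 200%/9⌋ = $16,386; SL = ⌊$67,541/5⌋ = $13,508 → take DB $16,386. Book value $57,355.
Year 6: DB = ⌊$57,355 × 200%/9⌋ = $12,745; SL = ⌊$51,155/4⌋ = $12,788 → take SL $12,788. Book value $44,567.
Year 7: DB = ⌊$44,567 × 200%/9⌋ = $9,903; SL = ⌊$38,367/3⌋ = $12,789 → take SL $12,789. Book value $31,778.
Year 8: DB = ⌊$31,778 × 200%/9⌋ = $7,061; SL = ⌊$25,578/2⌋ = $12,789 → take SL $12,789. Book value $18,989.

$18,989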